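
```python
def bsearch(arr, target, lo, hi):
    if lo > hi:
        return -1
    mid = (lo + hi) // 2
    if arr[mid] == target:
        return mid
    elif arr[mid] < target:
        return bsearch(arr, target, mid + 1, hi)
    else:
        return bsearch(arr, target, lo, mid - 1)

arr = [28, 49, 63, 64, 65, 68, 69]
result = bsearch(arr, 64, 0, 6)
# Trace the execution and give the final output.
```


bsearch(arr, 64, 0, 6)
lo=0, hi=6, mid=3, arr[mid]=64
arr[3] == 64, found at index 3
= 3


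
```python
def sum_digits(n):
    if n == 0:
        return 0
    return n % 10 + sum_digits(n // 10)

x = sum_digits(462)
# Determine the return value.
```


sum_digits(462)
= 2 + sum_digits(46)
= 2 + 6 + sum_digits(4)
= 2 + 6 + 4 + sum_digits(0)
= 2 + 6 + 4 + 0
= 12


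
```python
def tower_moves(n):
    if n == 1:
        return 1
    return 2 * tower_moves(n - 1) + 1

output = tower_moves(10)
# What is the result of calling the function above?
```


tower_moves(10)
= 2 * tower_moves(9) + 1
= 2 * (2 * tower_moves(8) + 1) + 1
= 2 * (2 * (2 * tower_moves(7) + 1) + 1) + 1
= 2 * (2 * (2 * (2 * tower_moves(6) + 1) + 1) + 1) + 1
= 2 * (2 * (2 * (2 * (2 * tower_moves(5) + 1) + 1) + 1) + 1) + 1
= 2 * (2 * (2 * (2 * (2 * (2 * tower_moves(4) + 1) + 1) + 1) + 1) + 1) + 1
= 2 * (2 * (2 * (2 * (2 * (2 * (2 * tower_moves(3) + 1) + 1) + 1) + 1) + 1) + 1) + 1
= 2 * (2 * (2 * (2 * (2 * (2 * (2 * (2 * tower_moves(2) + 1) + 1) + 1) + 1) + 1) + 1) + 1) + 1
= 2 * (2 * (2 * (2 * (2 * (2 * (2 * (2 * (2 * tower_moves(1) + 1) + 1) + 1) + 1) + 1) + 1) + 1) + 1) + 1
Now compute bottom-up:
tower_moves(1) = 1
tower_moves(2) = 2 * 1 + 1 = 3
tower_moves(3) = 2 * 3 + 1 = 7
tower_moves(4) = 2 * 7 + 1 = 15
tower_moves(5) = 2 * 15 + 1 = 31
tower_moves(6) = 2 * 31 + 1 = 63
tower_moves(7) = 2 * 63 + 1 = 127
tower_moves(8) = 2 * 127 + 1 = 255
tower_moves(9) = 2 * 255 + 1 = 511
tower_moves(10) = 2 * 511 + 1 = 1023
= 1023


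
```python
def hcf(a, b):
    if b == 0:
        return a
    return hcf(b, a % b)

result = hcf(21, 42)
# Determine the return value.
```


hcf(21, 42)
= hcf(42, 21 % 42) = hcf(42, 21)
= hcf(21, 42 % 21) = hcf(21, 0)
b == 0, return a = 21


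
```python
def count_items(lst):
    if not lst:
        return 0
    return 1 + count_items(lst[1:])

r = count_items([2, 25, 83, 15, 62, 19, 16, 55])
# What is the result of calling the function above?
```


count_items([2, 25, 83, 15, 62, 19, 16, 55])
= 1 + count_items([25, 83, 15, 62, 19, 16, 55])
= 1 + 1 + count_items([83, 15, 62, 19, 16, 55])
= 1 + 1 + 1 + count_items([15, 62, 19, 16, 55])
= 1 + 1 + 1 + 1 + count_items([62, 19, 16, 55])
= 1 + 1 + 1 + 1 + 1 + count_items([19, 16, 55])
= 1 + 1 + 1 + 1 + 1 + 1 + count_items([16, 55])
= 1 + 1 + 1 + 1 + 1 + 1 + 1 + count_items([55])
= 1 + 1 + 1 + 1 + 1 + 1 + 1 + 1 + count_items([])
= 1 + 1 + 1 + 1 + 1 + 1 + 1 + 1 + 0
= 8


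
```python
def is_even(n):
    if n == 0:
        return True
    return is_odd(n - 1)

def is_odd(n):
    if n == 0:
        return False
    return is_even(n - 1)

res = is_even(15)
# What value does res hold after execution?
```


is_even(15)
= is_odd(14)
= is_even(13)
= is_odd(12)
= is_even(11)
= is_odd(10)
= is_even(9)
= is_odd(8)
= is_even(7)
= is_odd(6)
= is_even(5)
= is_odd(4)
= is_even(3)
= is_odd(2)
= is_even(1)
= is_odd(0)
n == 0: return False
= False


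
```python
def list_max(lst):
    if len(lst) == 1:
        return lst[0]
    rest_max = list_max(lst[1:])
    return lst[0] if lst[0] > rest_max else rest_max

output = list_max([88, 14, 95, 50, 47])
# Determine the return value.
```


list_max([88, 14, 95, 50, 47])
= compare 88 with list_max([14, 95, 50, 47])
= compare 14 with list_max([95, 50, 47])
= compare 95 with list_max([50, 47])
= compare 50 with list_max([47])
Base: list_max([47]) = 47
compare 50 with 47: max = 50
compare 95 with 50: max = 95
compare 14 with 95: max = 95
compare 88 with 95: max = 95
= 95


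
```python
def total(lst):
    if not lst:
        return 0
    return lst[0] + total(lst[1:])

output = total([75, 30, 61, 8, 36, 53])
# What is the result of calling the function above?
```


total([75, 30, 61, 8, 36, 53])
= 75 + total([30, 61, 8, 36, 53])
= 75 + 30 + total([61, 8, 36, 53])
= 75 + 30 + 61 + total([8, 36, 53])
= 75 + 30 + 61 + 8 + total([36, 53])
= 75 + 30 + 61 + 8 + 36 + total([53])
= 75 + 30 + 61 + 8 + 36 + 53 + total([])
= 75 + 30 + 61 + 8 + 36 + 53 + 0
= 263


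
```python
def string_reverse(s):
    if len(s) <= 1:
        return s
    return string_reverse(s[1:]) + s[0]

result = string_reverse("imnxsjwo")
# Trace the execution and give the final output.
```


string_reverse("imnxsjwo")
= string_reverse("mnxsjwo") + "i"
= string_reverse("nxsjwo") + "m" + "i"
= string_reverse("xsjwo") + "n" + "m" + "i"
= string_reverse("sjwo") + "x" + "n" + "m" + "i"
= string_reverse("jwo") + "s" + "x" + "n" + "m" + "i"
= string_reverse("wo") + "j" + "s" + "x" + "n" + "m" + "i"
= string_reverse("o") + "w" + "j" + "s" + "x" + "n" + "m" + "i"
= "o" + "w" + "j" + "s" + "x" + "n" + "m" + "i"
= "owjsxnmi"


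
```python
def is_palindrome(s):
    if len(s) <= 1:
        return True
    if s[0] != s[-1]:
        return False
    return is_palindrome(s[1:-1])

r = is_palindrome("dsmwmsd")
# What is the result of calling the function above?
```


is_palindrome("dsmwmsd")
"dsmwmsd": s[0]='d' == s[-1]='d' -> is_palindrome("smwms")
"smwms": s[0]='s' == s[-1]='s' -> is_palindrome("mwm")
"mwm": s[0]='m' == s[-1]='m' -> is_palindrome("w")
"w": len <= 1 -> True
= True


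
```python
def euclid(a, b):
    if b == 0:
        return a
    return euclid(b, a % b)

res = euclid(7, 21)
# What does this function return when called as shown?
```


euclid(7, 21)
= euclid(21, 7 % 21) = euclid(21, 7)
= euclid(7, 21 % 7) = euclid(7, 0)
b == 0, return a = 7


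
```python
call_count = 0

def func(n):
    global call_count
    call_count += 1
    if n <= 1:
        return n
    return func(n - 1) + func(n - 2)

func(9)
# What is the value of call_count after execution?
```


func(9) calls func(8) and func(7); each non-base call branches into two more.
Let C(k) = total number of calls made by func(k), including the call to func(k) itself.
Base cases: C(0) = 1, C(1) = 1
Recurrence: C(k) = 1 + C(k-1) + C(k-2)
  C(2) = 1 + C(1) + C(0) = 1 + 1 + 1 = 3
  C(3) = 1 + C(2) + C(1) = 1 + 3 + 1 = 5
  C(4) = 1 + C(3) + C(2) = 1 + 5 + 3 = 9
  C(5) = 1 + C(4) + C(3) = 1 + 9 + 5 = 15
  C(6) = 1 + C(5) + C(4) = 1 + 15 + 9 = 25
  C(7) = 1 + C(6) + C(5) = 1 + 25 + 15 = 41
  C(8) = 1 + C(7) + C(6) = 1 + 41 + 25 = 67
  C(9) = 1 + C(8) + C(7) = 1 + 67 + 41 = 109
Total calls = C(9) = 109


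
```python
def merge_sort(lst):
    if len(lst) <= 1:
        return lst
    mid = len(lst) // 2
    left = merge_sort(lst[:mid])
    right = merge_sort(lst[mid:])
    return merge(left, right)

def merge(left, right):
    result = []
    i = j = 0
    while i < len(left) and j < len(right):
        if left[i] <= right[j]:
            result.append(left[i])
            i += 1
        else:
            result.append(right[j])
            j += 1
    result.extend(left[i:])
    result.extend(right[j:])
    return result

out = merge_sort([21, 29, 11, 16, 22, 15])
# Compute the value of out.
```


merge_sort([21, 29, 11, 16, 22, 15])
Split into [21, 29, 11] and [16, 22, 15]
Left sorted: [11, 21, 29]
Right sorted: [15, 16, 22]
Merge [11, 21, 29] and [15, 16, 22]
= [11, 15, 16, 21, 22, 29]


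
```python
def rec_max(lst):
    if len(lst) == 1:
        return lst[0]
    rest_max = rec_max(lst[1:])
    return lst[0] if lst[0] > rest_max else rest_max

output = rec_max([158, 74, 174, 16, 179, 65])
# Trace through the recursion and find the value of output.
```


rec_max([158, 74, 174, 16, 179, 65])
= compare 158 with rec_max([74, 174, 16, 179, 65])
= compare 74 with rec_max([174, 16, 179, 65])
= compare 174 with rec_max([16, 179, 65])
= compare 16 with rec_max([179, 65])
= compare 179 with rec_max([65])
Base: rec_max([65]) = 65
compare 179 with 65: max = 179
compare 16 with 179: max = 179
compare 174 with 179: max = 179
compare 74 with 179: max = 179
compare 158 with 179: max = 179
= 179


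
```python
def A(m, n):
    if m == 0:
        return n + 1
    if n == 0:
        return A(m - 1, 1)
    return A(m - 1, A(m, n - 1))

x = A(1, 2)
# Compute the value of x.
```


A(1, 2)
= A(0, A(1, 1))
First compute A(1, 1) = 3
= A(0, 3)
= 4


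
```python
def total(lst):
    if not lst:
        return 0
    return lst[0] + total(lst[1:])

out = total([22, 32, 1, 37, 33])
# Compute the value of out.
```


total([22, 32, 1, 37, 33])
= 22 + total([32, 1, 37, 33])
= 22 + 32 + total([1, 37, 33])
= 22 + 32 + 1 + total([37, 33])
= 22 + 32 + 1 + 37 + total([33])
= 22 + 32 + 1 + 37 + 33 + total([])
= 22 + 32 + 1 + 37 + 33 + 0
= 125


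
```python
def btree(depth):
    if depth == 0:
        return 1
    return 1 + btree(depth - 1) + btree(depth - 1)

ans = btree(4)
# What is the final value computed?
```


btree(4)
= 1 + btree(3) + btree(3)
= 1 + 2 * btree(3)
btree(k) = 2^(k+1) - 1
btree(0) = 1
btree(1) = 3
btree(2) = 7
btree(3) = 15
btree(4) = 31
btree(4) = 2^5 - 1 = 31


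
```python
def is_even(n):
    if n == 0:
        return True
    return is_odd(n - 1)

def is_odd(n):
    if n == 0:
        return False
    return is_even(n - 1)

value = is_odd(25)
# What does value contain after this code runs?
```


is_odd(25)
= is_even(24)
= is_odd(23)
= is_even(22)
= is_odd(21)
= is_even(20)
= is_odd(19)
= is_even(18)
= is_odd(17)
= is_even(16)
= is_odd(15)
= is_even(14)
= is_odd(13)
= is_even(12)
= is_odd(11)
= is_even(10)
= is_odd(9)
= is_even(8)
= is_odd(7)
= is_even(6)
= is_odd(5)
= is_even(4)
= is_odd(3)
= is_even(2)
= is_odd(1)
= is_even(0)
n == 0: return True
= True


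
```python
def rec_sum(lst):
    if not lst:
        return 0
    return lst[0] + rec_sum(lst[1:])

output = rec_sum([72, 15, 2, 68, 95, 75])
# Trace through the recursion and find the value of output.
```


rec_sum([72, 15, 2, 68, 95, 75])
= 72 + rec_sum([15, 2, 68, 95, 75])
= 72 + 15 + rec_sum([2, 68, 95, 75])
= 72 + 15 + 2 + rec_sum([68, 95, 75])
= 72 + 15 + 2 + 68 + rec_sum([95, 75])
= 72 + 15 + 2 + 68 + 95 + rec_sum([75])
= 72 + 15 + 2 + 68 + 95 + 75 + rec_sum([])
= 72 + 15 + 2 + 68 + 95 + 75 + 0
= 327


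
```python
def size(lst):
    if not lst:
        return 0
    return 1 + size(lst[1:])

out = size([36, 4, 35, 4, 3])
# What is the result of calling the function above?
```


size([36, 4, 35, 4, 3])
= 1 + size([4, 35, 4, 3])
= 1 + 1 + size([35, 4, 3])
= 1 + 1 + 1 + size([4, 3])
= 1 + 1 + 1 + 1 + size([3])
= 1 + 1 + 1 + 1 + 1 + size([])
= 1 + 1 + 1 + 1 + 1 + 0
= 5


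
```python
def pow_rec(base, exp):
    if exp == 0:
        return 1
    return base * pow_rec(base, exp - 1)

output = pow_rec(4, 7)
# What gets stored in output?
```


pow_rec(4, 7)
= 4 * pow_rec(4, 6)
= 4 * 4 * pow_rec(4, 5)
= 4 * 4 * 4 * pow_rec(4, 4)
= 4 * 4 * 4 * 4 * pow_rec(4, 3)
= 4 * 4 * 4 * 4 * 4 * pow_rec(4, 2)
= 4 * 4 * 4 * 4 * 4 * 4 * pow_rec(4, 1)
= 4 * 4 * 4 * 4 * 4 * 4 * 4 * pow_rec(4, 0)
= 4 * 4 * 4 * 4 * 4 * 4 * 4 * 1
= 16384


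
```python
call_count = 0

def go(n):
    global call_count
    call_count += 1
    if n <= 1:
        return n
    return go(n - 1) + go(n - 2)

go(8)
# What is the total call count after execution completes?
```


go(8) calls go(7) and go(6); each non-base call branches into two more.
Let C(k) = total number of calls made by go(k), including the call to go(k) itself.
Base cases: C(0) = 1, C(1) = 1
Recurrence: C(k) = 1 + C(k-1) + C(k-2)
  C(2) = 1 + C(1) + C(0) = 1 + 1 + 1 = 3
  C(3) = 1 + C(2) + C(1) = 1 + 3 + 1 = 5
  C(4) = 1 + C(3) + C(2) = 1 + 5 + 3 = 9
  C(5) = 1 + C(4) + C(3) = 1 + 9 + 5 = 15
  C(6) = 1 + C(5) + C(4) = 1 + 15 + 9 = 25
  C(7) = 1 + C(6) + C(5) = 1 + 25 + 15 = 41
  C(8) = 1 + C(7) + C(6) = 1 + 41 + 25 = 67
Total calls = C(8) = 67


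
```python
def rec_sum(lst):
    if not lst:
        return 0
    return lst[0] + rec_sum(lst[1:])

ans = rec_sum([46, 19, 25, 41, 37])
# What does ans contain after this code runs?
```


rec_sum([46, 19, 25, 41, 37])
= 46 + rec_sum([19, 25, 41, 37])
= 46 + 19 + rec_sum([25, 41, 37])
= 46 + 19 + 25 + rec_sum([41, 37])
= 46 + 19 + 25 + 41 + rec_sum([37])
= 46 + 19 + 25 + 41 + 37 + rec_sum([])
= 46 + 19 + 25 + 41 + 37 + 0
= 168


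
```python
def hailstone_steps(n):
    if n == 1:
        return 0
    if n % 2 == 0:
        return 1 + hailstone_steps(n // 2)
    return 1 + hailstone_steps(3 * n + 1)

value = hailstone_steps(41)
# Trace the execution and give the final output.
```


hailstone_steps(41)
41 is odd -> 3*41+1 = 124 -> hailstone_steps(124)
124 is even -> hailstone_steps(62)
62 is even -> hailstone_steps(31)
31 is odd -> 3*31+1 = 94 -> hailstone_steps(94)
94 is even -> hailstone_steps(47)
47 is odd -> 3*47+1 = 142 -> hailstone_steps(142)
142 is even -> hailstone_steps(71)
71 is odd -> 3*71+1 = 214 -> hailstone_steps(214)
214 is even -> hailstone_steps(107)
107 is odd -> 3*107+1 = 322 -> hailstone_steps(322)
322 is even -> hailstone_steps(161)
161 is odd -> 3*161+1 = 484 -> hailstone_steps(484)
484 is even -> hailstone_steps(242)
242 is even -> hailstone_steps(121)
121 is odd -> 3*121+1 = 364 -> hailstone_steps(364)
364 is even -> hailstone_steps(182)
182 is even -> hailstone_steps(91)
91 is odd -> 3*91+1 = 274 -> hailstone_steps(274)
274 is even -> hailstone_steps(137)
137 is odd -> 3*137+1 = 412 -> hailstone_steps(412)
412 is even -> hailstone_steps(206)
206 is even -> hailstone_steps(103)
103 is odd -> 3*103+1 = 310 -> hailstone_steps(310)
310 is even -> hailstone_steps(155)
155 is odd -> 3*155+1 = 466 -> hailstone_steps(466)
466 is even -> hailstone_steps(233)
233 is odd -> 3*233+1 = 700 -> hailstone_steps(700)
700 is even -> hailstone_steps(350)
350 is even -> hailstone_steps(175)
175 is odd -> 3*175+1 = 526 -> hailstone_steps(526)
526 is even -> hailstone_steps(263)
263 is odd -> 3*263+1 = 790 -> hailstone_steps(790)
790 is even -> hailstone_steps(395)
395 is odd -> 3*395+1 = 1186 -> hailstone_steps(1186)
1186 is even -> hailstone_steps(593)
593 is odd -> 3*593+1 = 1780 -> hailstone_steps(1780)
1780 is even -> hailstone_steps(890)
890 is even -> hailstone_steps(445)
445 is odd -> 3*445+1 = 1336 -> hailstone_steps(1336)
1336 is even -> hailstone_steps(668)
668 is even -> hailstone_steps(334)
334 is even -> hailstone_steps(167)
167 is odd -> 3*167+1 = 502 -> hailstone_steps(502)
502 is even -> hailstone_steps(251)
251 is odd -> 3*251+1 = 754 -> hailstone_steps(754)
754 is even -> hailstone_steps(377)
377 is odd -> 3*377+1 = 1132 -> hailstone_steps(1132)
1132 is even -> hailstone_steps(566)
566 is even -> hailstone_steps(283)
283 is odd -> 3*283+1 = 850 -> hailstone_steps(850)
850 is even -> hailstone_steps(425)
425 is odd -> 3*425+1 = 1276 -> hailstone_steps(1276)
1276 is even -> hailstone_steps(638)
638 is even -> hailstone_steps(319)
319 is odd -> 3*319+1 = 958 -> hailstone_steps(958)
958 is even -> hailstone_steps(479)
479 is odd -> 3*479+1 = 1438 -> hailstone_steps(1438)
1438 is even -> hailstone_steps(719)
719 is odd -> 3*719+1 = 2158 -> hailstone_steps(2158)
2158 is even -> hailstone_steps(1079)
1079 is odd -> 3*1079+1 = 3238 -> hailstone_steps(3238)
3238 is even -> hailstone_steps(1619)
1619 is odd -> 3*1619+1 = 4858 -> hailstone_steps(4858)
4858 is even -> hailstone_steps(2429)
2429 is odd -> 3*2429+1 = 7288 -> hailstone_steps(7288)
7288 is even -> hailstone_steps(3644)
3644 is even -> hailstone_steps(1822)
1822 is even -> hailstone_steps(911)
911 is odd -> 3*911+1 = 2734 -> hailstone_steps(2734)
2734 is even -> hailstone_steps(1367)
1367 is odd -> 3*1367+1 = 4102 -> hailstone_steps(4102)
4102 is even -> hailstone_steps(2051)
2051 is odd -> 3*2051+1 = 6154 -> hailstone_steps(6154)
6154 is even -> hailstone_steps(3077)
3077 is odd -> 3*3077+1 = 9232 -> hailstone_steps(9232)
9232 is even -> hailstone_steps(4616)
4616 is even -> hailstone_steps(2308)
2308 is even -> hailstone_steps(1154)
1154 is even -> hailstone_steps(577)
577 is odd -> 3*577+1 = 1732 -> hailstone_steps(1732)
1732 is even -> hailstone_steps(866)
866 is even -> hailstone_steps(433)
433 is odd -> 3*433+1 = 1300 -> hailstone_steps(1300)
1300 is even -> hailstone_steps(650)
650 is even -> hailstone_steps(325)
325 is odd -> 3*325+1 = 976 -> hailstone_steps(976)
976 is even -> hailstone_steps(488)
488 is even -> hailstone_steps(244)
244 is even -> hailstone_steps(122)
122 is even -> hailstone_steps(61)
61 is odd -> 3*61+1 = 184 -> hailstone_steps(184)
184 is even -> hailstone_steps(92)
92 is even -> hailstone_steps(46)
46 is even -> hailstone_steps(23)
23 is odd -> 3*23+1 = 70 -> hailstone_steps(70)
70 is even -> hailstone_steps(35)
35 is odd -> 3*35+1 = 106 -> hailstone_steps(106)
106 is even -> hailstone_steps(53)
53 is odd -> 3*53+1 = 160 -> hailstone_steps(160)
160 is even -> hailstone_steps(80)
80 is even -> hailstone_steps(40)
40 is even -> hailstone_steps(20)
20 is even -> hailstone_steps(10)
10 is even -> hailstone_steps(5)
5 is odd -> 3*5+1 = 16 -> hailstone_steps(16)
16 is even -> hailstone_steps(8)
8 is even -> hailstone_steps(4)
4 is even -> hailstone_steps(2)
2 is even -> hailstone_steps(1)
Reached 1 after 109 steps
= 109


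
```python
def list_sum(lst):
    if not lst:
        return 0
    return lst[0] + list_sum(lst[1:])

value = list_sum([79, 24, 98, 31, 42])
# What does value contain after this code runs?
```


list_sum([79, 24, 98, 31, 42])
= 79 + list_sum([24, 98, 31, 42])
= 79 + 24 + list_sum([98, 31, 42])
= 79 + 24 + 98 + list_sum([31, 42])
= 79 + 24 + 98 + 31 + list_sum([42])
= 79 + 24 + 98 + 31 + 42 + list_sum([])
= 79 + 24 + 98 + 31 + 42 + 0
= 274


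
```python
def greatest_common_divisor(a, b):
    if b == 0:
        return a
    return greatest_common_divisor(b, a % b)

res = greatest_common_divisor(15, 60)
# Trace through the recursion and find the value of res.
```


greatest_common_divisor(15, 60)
= greatest_common_divisor(60, 15 % 60) = greatest_common_divisor(60, 15)
= greatest_common_divisor(15, 60 % 15) = greatest_common_divisor(15, 0)
b == 0, return a = 15


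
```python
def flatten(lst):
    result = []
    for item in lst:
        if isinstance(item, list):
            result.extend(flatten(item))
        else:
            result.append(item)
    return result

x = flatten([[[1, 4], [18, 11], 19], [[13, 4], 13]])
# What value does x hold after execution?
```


flatten([[[1, 4], [18, 11], 19], [[13, 4], 13]])
Processing each element:
  [[1, 4], [18, 11], 19] is a list -> flatten recursively -> [1, 4, 18, 11, 19]
  [[13, 4], 13] is a list -> flatten recursively -> [13, 4, 13]
= [1, 4, 18, 11, 19, 13, 4, 13]


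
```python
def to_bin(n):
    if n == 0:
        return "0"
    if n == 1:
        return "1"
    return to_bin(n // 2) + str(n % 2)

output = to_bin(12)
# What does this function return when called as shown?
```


to_bin(12)
= to_bin(6) + "0"
= to_bin(3) + "0" + "0"
= to_bin(1) + "1" + "0" + "0"
= "1" + "1" + "0" + "0"
= "1100"


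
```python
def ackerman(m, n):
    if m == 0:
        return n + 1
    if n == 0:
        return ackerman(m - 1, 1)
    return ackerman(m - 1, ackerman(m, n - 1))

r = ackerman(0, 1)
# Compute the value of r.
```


ackerman(0, 1)
m == 0: return 1 + 1 = 2
= 2


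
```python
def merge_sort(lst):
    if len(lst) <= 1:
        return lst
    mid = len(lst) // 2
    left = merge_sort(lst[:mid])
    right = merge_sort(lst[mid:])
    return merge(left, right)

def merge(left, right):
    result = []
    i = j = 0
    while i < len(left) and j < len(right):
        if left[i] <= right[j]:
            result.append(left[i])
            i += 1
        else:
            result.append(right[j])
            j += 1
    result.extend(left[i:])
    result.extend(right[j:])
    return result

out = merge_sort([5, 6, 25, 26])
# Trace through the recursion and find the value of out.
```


merge_sort([5, 6, 25, 26])
Split into [5, 6] and [25, 26]
Left sorted: [5, 6]
Right sorted: [25, 26]
Merge [5, 6] and [25, 26]
= [5, 6, 25, 26]


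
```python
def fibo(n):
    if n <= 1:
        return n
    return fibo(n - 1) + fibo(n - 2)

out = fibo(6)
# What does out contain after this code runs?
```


fibo(6)
= fibo(5) + fibo(4)
= (fibo(4) + fibo(3)) + fibo(4)
Computing bottom-up: fibo(0)=0, fibo(1)=1, fibo(2)=1, fibo(3)=2, fibo(4)=3, fibo(5)=5, fibo(6)=8
= 8


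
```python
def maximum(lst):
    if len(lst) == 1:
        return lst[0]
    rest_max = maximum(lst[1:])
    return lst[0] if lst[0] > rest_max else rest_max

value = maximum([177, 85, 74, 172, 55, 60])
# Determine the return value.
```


maximum([177, 85, 74, 172, 55, 60])
= compare 177 with maximum([85, 74, 172, 55, 60])
= compare 85 with maximum([74, 172, 55, 60])
= compare 74 with maximum([172, 55, 60])
= compare 172 with maximum([55, 60])
= compare 55 with maximum([60])
Base: maximum([60]) = 60
compare 55 with 60: max = 60
compare 172 with 60: max = 172
compare 74 with 172: max = 172
compare 85 with 172: max = 172
compare 177 with 172: max = 177
= 177


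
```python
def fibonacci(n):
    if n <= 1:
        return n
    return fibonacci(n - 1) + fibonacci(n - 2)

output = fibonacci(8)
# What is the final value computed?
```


fibonacci(8)
= fibonacci(7) + fibonacci(6)
= (fibonacci(6) + fibonacci(5)) + fibonacci(6)
Computing bottom-up: fibonacci(0)=0, fibonacci(1)=1, fibonacci(2)=1, fibonacci(3)=2, fibonacci(4)=3, fibonacci(5)=5, fibonacci(6)=8, fibonacci(7)=13, fibonacci(8)=21
= 21


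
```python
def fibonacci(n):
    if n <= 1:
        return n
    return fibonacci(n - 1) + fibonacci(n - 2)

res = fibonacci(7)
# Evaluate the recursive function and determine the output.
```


fibonacci(7)
= fibonacci(6) + fibonacci(5)
= (fibonacci(5) + fibonacci(4)) + fibonacci(5)
Computing bottom-up: fibonacci(0)=0, fibonacci(1)=1, fibonacci(2)=1, fibonacci(3)=2, fibonacci(4)=3, fibonacci(5)=5, fibonacci(6)=8, fibonacci(7)=13
= 13


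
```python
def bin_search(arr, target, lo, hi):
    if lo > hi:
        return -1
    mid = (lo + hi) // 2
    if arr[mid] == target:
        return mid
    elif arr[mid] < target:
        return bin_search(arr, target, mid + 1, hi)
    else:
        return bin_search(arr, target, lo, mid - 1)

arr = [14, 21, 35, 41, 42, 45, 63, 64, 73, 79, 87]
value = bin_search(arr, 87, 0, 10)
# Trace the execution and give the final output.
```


bin_search(arr, 87, 0, 10)
lo=0, hi=10, mid=5, arr[mid]=45
45 < 87, search right half
lo=6, hi=10, mid=8, arr[mid]=73
73 < 87, search right half
lo=9, hi=10, mid=9, arr[mid]=79
79 < 87, search right half
lo=10, hi=10, mid=10, arr[mid]=87
arr[10] == 87, found at index 10
= 10


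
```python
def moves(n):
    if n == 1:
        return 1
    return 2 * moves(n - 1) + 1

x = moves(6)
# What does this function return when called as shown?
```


moves(6)
= 2 * moves(5) + 1
= 2 * (2 * moves(4) + 1) + 1
= 2 * (2 * (2 * moves(3) + 1) + 1) + 1
= 2 * (2 * (2 * (2 * moves(2) + 1) + 1) + 1) + 1
= 2 * (2 * (2 * (2 * (2 * moves(1) + 1) + 1) + 1) + 1) + 1
Now compute bottom-up:
moves(1) = 1
moves(2) = 2 * 1 + 1 = 3
moves(3) = 2 * 3 + 1 = 7
moves(4) = 2 * 7 + 1 = 15
moves(5) = 2 * 15 + 1 = 31
moves(6) = 2 * 31 + 1 = 63
= 63


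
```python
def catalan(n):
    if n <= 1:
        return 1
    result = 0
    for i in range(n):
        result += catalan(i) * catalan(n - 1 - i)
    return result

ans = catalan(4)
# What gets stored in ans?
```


catalan(4)
= sum of catalan(i) * catalan(4-1-i) for i in 0..3
First compute sub-values bottom-up:
  catalan(0) = 1, catalan(1) = 1
  catalan(2) = 1*1 + 1*1 = 2
  catalan(3) = 1*2 + 1*1 + 2*1 = 5
Now catalan(4):
  catalan(0)*catalan(3) = 1*5 = 5
  catalan(1)*catalan(2) = 1*2 = 2
  catalan(2)*catalan(1) = 2*1 = 2
  catalan(3)*catalan(0) = 5*1 = 5
= 5 + 2 + 2 + 5
= 14


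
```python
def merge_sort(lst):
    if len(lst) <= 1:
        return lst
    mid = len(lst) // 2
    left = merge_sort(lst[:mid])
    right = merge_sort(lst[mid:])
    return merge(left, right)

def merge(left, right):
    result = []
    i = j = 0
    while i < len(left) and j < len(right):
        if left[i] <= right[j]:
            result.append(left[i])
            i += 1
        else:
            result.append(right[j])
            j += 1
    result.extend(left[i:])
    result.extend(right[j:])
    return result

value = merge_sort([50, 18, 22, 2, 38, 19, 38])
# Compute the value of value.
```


merge_sort([50, 18, 22, 2, 38, 19, 38])
Split into [50, 18, 22] and [2, 38, 19, 38]
Left sorted: [18, 22, 50]
Right sorted: [2, 19, 38, 38]
Merge [18, 22, 50] and [2, 19, 38, 38]
= [2, 18, 19, 22, 38, 38, 50]


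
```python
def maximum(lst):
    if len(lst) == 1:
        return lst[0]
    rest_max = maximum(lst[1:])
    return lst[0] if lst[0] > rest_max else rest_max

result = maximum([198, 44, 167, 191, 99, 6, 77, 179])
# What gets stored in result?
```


maximum([198, 44, 167, 191, 99, 6, 77, 179])
= compare 198 with maximum([44, 167, 191, 99, 6, 77, 179])
= compare 44 with maximum([167, 191, 99, 6, 77, 179])
= compare 167 with maximum([191, 99, 6, 77, 179])
= compare 191 with maximum([99, 6, 77, 179])
= compare 99 with maximum([6, 77, 179])
= compare 6 with maximum([77, 179])
= compare 77 with maximum([179])
Base: maximum([179]) = 179
compare 77 with 179: max = 179
compare 6 with 179: max = 179
compare 99 with 179: max = 179
compare 191 with 179: max = 191
compare 167 with 191: max = 191
compare 44 with 191: max = 191
compare 198 with 191: max = 198
= 198


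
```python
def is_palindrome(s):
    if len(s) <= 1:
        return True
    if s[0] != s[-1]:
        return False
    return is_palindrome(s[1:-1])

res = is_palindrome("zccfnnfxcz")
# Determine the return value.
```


is_palindrome("zccfnnfxcz")
"zccfnnfxcz": s[0]='z' == s[-1]='z' -> is_palindrome("ccfnnfxc")
"ccfnnfxc": s[0]='c' == s[-1]='c' -> is_palindrome("cfnnfx")
"cfnnfx": s[0]='c' != s[-1]='x' -> False
= False


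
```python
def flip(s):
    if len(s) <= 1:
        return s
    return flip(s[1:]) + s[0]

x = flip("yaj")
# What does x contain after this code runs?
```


flip("yaj")
= flip("aj") + "y"
= flip("j") + "a" + "y"
= "j" + "a" + "y"
= "jay"


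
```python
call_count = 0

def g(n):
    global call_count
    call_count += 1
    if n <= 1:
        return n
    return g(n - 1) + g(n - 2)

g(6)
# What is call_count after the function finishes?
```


g(6) calls g(5) and g(4); each non-base call branches into two more.
Let C(k) = total number of calls made by g(k), including the call to g(k) itself.
Base cases: C(0) = 1, C(1) = 1
Recurrence: C(k) = 1 + C(k-1) + C(k-2)
  C(2) = 1 + C(1) + C(0) = 1 + 1 + 1 = 3
  C(3) = 1 + C(2) + C(1) = 1 + 3 + 1 = 5
  C(4) = 1 + C(3) + C(2) = 1 + 5 + 3 = 9
  C(5) = 1 + C(4) + C(3) = 1 + 9 + 5 = 15
  C(6) = 1 + C(5) + C(4) = 1 + 15 + 9 = 25
Total calls = C(6) = 25


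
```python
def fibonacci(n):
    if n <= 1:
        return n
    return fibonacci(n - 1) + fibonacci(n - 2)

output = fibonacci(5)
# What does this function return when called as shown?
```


fibonacci(5)
= fibonacci(4) + fibonacci(3)
= (fibonacci(3) + fibonacci(2)) + fibonacci(3)
Computing bottom-up: fibonacci(0)=0, fibonacci(1)=1, fibonacci(2)=1, fibonacci(3)=2, fibonacci(4)=3, fibonacci(5)=5
= 5


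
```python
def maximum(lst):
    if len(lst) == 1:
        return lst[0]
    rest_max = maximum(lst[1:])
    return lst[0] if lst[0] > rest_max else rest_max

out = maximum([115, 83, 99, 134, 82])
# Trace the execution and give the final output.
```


maximum([115, 83, 99, 134, 82])
= compare 115 with maximum([83, 99, 134, 82])
= compare 83 with maximum([99, 134, 82])
= compare 99 with maximum([134, 82])
= compare 134 with maximum([82])
Base: maximum([82]) = 82
compare 134 with 82: max = 134
compare 99 with 134: max = 134
compare 83 with 134: max = 134
compare 115 with 134: max = 134
= 134


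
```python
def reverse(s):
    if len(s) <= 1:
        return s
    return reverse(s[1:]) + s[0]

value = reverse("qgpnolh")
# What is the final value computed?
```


reverse("qgpnolh")
= reverse("gpnolh") + "q"
= reverse("pnolh") + "g" + "q"
= reverse("nolh") + "p" + "g" + "q"
= reverse("olh") + "n" + "p" + "g" + "q"
= reverse("lh") + "o" + "n" + "p" + "g" + "q"
= reverse("h") + "l" + "o" + "n" + "p" + "g" + "q"
= "h" + "l" + "o" + "n" + "p" + "g" + "q"
= "hlonpgq"


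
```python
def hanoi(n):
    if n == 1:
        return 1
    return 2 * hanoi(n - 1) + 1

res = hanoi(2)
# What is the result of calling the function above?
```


hanoi(2)
= 2 * hanoi(1) + 1
Now compute bottom-up:
hanoi(1) = 1
hanoi(2) = 2 * 1 + 1 = 3
= 3


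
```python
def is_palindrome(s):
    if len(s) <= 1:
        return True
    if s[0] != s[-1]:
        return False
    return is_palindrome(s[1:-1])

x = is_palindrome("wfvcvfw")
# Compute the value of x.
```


is_palindrome("wfvcvfw")
"wfvcvfw": s[0]='w' == s[-1]='w' -> is_palindrome("fvcvf")
"fvcvf": s[0]='f' == s[-1]='f' -> is_palindrome("vcv")
"vcv": s[0]='v' == s[-1]='v' -> is_palindrome("c")
"c": len <= 1 -> True
= True


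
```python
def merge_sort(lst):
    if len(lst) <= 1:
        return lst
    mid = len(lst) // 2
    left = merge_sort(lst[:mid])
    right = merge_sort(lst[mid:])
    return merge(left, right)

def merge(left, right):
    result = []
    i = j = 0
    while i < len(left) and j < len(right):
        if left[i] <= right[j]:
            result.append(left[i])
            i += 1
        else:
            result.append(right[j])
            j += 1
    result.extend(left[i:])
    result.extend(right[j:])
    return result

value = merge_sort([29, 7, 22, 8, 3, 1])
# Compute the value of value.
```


merge_sort([29, 7, 22, 8, 3, 1])
Split into [29, 7, 22] and [8, 3, 1]
Left sorted: [7, 22, 29]
Right sorted: [1, 3, 8]
Merge [7, 22, 29] and [1, 3, 8]
= [1, 3, 7, 8, 22, 29]


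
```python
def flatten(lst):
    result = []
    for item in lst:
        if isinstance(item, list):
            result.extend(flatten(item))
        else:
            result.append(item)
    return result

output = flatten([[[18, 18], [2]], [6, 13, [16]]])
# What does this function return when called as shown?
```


flatten([[[18, 18], [2]], [6, 13, [16]]])
Processing each element:
  [[18, 18], [2]] is a list -> flatten recursively -> [18, 18, 2]
  [6, 13, [16]] is a list -> flatten recursively -> [6, 13, 16]
= [18, 18, 2, 6, 13, 16]


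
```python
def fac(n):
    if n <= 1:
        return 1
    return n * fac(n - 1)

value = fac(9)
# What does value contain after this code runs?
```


fac(9)
= 9 * fac(8)
= 9 * 8 * fac(7)
= 9 * 8 * 7 * fac(6)
= 9 * 8 * 7 * 6 * fac(5)
= 9 * 8 * 7 * 6 * 5 * fac(4)
= 9 * 8 * 7 * 6 * 5 * 4 * fac(3)
= 9 * 8 * 7 * 6 * 5 * 4 * 3 * fac(2)
= 9 * 8 * 7 * 6 * 5 * 4 * 3 * 2 * fac(1)
= 9 * 8 * 7 * 6 * 5 * 4 * 3 * 2 * 1
= 362880


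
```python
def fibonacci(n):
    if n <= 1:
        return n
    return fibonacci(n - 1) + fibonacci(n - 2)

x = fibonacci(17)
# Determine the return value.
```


fibonacci(17)
= fibonacci(16) + fibonacci(15)
= (fibonacci(15) + fibonacci(14)) + fibonacci(15)
Computing bottom-up: fibonacci(0)=0, fibonacci(1)=1, fibonacci(2)=1, fibonacci(3)=2, fibonacci(4)=3, fibonacci(5)=5, fibonacci(6)=8, fibonacci(7)=13, fibonacci(8)=21, fibonacci(9)=34, fibonacci(10)=55, fibonacci(11)=89, fibonacci(12)=144, fibonacci(13)=233, fibonacci(14)=377, fibonacci(15)=610, fibonacci(16)=987, fibonacci(17)=1597
= 1597


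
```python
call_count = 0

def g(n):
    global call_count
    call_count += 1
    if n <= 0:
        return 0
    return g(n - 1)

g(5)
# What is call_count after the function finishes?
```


g(5) calls g(4) calls ... calls g(0)
Total calls: 5 + 1 (for base case) = 6


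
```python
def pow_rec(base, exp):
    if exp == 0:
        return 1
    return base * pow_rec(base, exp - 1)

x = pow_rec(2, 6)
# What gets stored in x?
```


pow_rec(2, 6)
= 2 * pow_rec(2, 5)
= 2 * 2 * pow_rec(2, 4)
= 2 * 2 * 2 * pow_rec(2, 3)
= 2 * 2 * 2 * 2 * pow_rec(2, 2)
= 2 * 2 * 2 * 2 * 2 * pow_rec(2, 1)
= 2 * 2 * 2 * 2 * 2 * 2 * pow_rec(2, 0)
= 2 * 2 * 2 * 2 * 2 * 2 * 1
= 64


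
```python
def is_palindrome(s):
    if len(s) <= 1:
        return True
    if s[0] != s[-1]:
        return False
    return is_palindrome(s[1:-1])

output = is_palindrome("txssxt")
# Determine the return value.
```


is_palindrome("txssxt")
"txssxt": s[0]='t' == s[-1]='t' -> is_palindrome("xssx")
"xssx": s[0]='x' == s[-1]='x' -> is_palindrome("ss")
"ss": s[0]='s' == s[-1]='s' -> is_palindrome("")
"": len <= 1 -> True
= True


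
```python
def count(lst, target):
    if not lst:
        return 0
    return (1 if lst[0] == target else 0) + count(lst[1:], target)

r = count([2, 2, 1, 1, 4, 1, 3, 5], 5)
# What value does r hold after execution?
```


count([2, 2, 1, 1, 4, 1, 3, 5], 5)
lst[0]=2 != 5: 0 + count([2, 1, 1, 4, 1, 3, 5], 5)
lst[0]=2 != 5: 0 + count([1, 1, 4, 1, 3, 5], 5)
lst[0]=1 != 5: 0 + count([1, 4, 1, 3, 5], 5)
lst[0]=1 != 5: 0 + count([4, 1, 3, 5], 5)
lst[0]=4 != 5: 0 + count([1, 3, 5], 5)
lst[0]=1 != 5: 0 + count([3, 5], 5)
lst[0]=3 != 5: 0 + count([5], 5)
lst[0]=5 == 5: 1 + count([], 5)
= 1


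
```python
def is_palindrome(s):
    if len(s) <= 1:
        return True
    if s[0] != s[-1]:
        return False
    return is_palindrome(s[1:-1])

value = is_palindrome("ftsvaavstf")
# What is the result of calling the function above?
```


is_palindrome("ftsvaavstf")
"ftsvaavstf": s[0]='f' == s[-1]='f' -> is_palindrome("tsvaavst")
"tsvaavst": s[0]='t' == s[-1]='t' -> is_palindrome("svaavs")
"svaavs": s[0]='s' == s[-1]='s' -> is_palindrome("vaav")
"vaav": s[0]='v' == s[-1]='v' -> is_palindrome("aa")
"aa": s[0]='a' == s[-1]='a' -> is_palindrome("")
"": len <= 1 -> True
= True


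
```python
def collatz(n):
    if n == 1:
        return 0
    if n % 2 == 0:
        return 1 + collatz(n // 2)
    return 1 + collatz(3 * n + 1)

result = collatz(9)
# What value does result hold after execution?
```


collatz(9)
9 is odd -> 3*9+1 = 28 -> collatz(28)
28 is even -> collatz(14)
14 is even -> collatz(7)
7 is odd -> 3*7+1 = 22 -> collatz(22)
22 is even -> collatz(11)
11 is odd -> 3*11+1 = 34 -> collatz(34)
34 is even -> collatz(17)
17 is odd -> 3*17+1 = 52 -> collatz(52)
52 is even -> collatz(26)
26 is even -> collatz(13)
13 is odd -> 3*13+1 = 40 -> collatz(40)
40 is even -> collatz(20)
20 is even -> collatz(10)
10 is even -> collatz(5)
5 is odd -> 3*5+1 = 16 -> collatz(16)
16 is even -> collatz(8)
8 is even -> collatz(4)
4 is even -> collatz(2)
2 is even -> collatz(1)
Reached 1 after 19 steps
= 19


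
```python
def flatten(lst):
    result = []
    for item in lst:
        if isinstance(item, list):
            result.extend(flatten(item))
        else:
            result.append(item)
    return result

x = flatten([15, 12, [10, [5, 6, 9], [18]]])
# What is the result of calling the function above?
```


flatten([15, 12, [10, [5, 6, 9], [18]]])
Processing each element:
  15 is not a list -> append 15
  12 is not a list -> append 12
  [10, [5, 6, 9], [18]] is a list -> flatten recursively -> [10, 5, 6, 9, 18]
= [15, 12, 10, 5, 6, 9, 18]


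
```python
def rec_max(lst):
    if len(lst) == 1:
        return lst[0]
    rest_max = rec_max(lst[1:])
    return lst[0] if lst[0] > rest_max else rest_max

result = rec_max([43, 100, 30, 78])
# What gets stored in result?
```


rec_max([43, 100, 30, 78])
= compare 43 with rec_max([100, 30, 78])
= compare 100 with rec_max([30, 78])
= compare 30 with rec_max([78])
Base: rec_max([78]) = 78
compare 30 with 78: max = 78
compare 100 with 78: max = 100
compare 43 with 100: max = 100
= 100


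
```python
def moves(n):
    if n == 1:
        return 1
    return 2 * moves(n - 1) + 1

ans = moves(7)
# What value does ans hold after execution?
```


moves(7)
= 2 * moves(6) + 1
= 2 * (2 * moves(5) + 1) + 1
= 2 * (2 * (2 * moves(4) + 1) + 1) + 1
= 2 * (2 * (2 * (2 * moves(3) + 1) + 1) + 1) + 1
= 2 * (2 * (2 * (2 * (2 * moves(2) + 1) + 1) + 1) + 1) + 1
= 2 * (2 * (2 * (2 * (2 * (2 * moves(1) + 1) + 1) + 1) + 1) + 1) + 1
Now compute bottom-up:
moves(1) = 1
moves(2) = 2 * 1 + 1 = 3
moves(3) = 2 * 3 + 1 = 7
moves(4) = 2 * 7 + 1 = 15
moves(5) = 2 * 15 + 1 = 31
moves(6) = 2 * 31 + 1 = 63
moves(7) = 2 * 63 + 1 = 127
= 127


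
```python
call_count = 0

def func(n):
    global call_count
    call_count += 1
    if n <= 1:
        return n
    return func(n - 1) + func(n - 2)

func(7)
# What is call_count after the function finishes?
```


func(7) calls func(6) and func(5); each non-base call branches into two more.
Let C(k) = total number of calls made by func(k), including the call to func(k) itself.
Base cases: C(0) = 1, C(1) = 1
Recurrence: C(k) = 1 + C(k-1) + C(k-2)
  C(2) = 1 + C(1) + C(0) = 1 + 1 + 1 = 3
  C(3) = 1 + C(2) + C(1) = 1 + 3 + 1 = 5
  C(4) = 1 + C(3) + C(2) = 1 + 5 + 3 = 9
  C(5) = 1 + C(4) + C(3) = 1 + 9 + 5 = 15
  C(6) = 1 + C(5) + C(4) = 1 + 15 + 9 = 25
  C(7) = 1 + C(6) + C(5) = 1 + 25 + 15 = 41
Total calls = C(7) = 41


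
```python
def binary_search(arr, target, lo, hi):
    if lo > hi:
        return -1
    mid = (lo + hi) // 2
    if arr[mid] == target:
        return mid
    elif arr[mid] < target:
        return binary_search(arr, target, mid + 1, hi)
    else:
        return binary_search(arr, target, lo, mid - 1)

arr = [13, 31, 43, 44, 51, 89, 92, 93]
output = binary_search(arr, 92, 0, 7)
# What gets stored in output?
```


binary_search(arr, 92, 0, 7)
lo=0, hi=7, mid=3, arr[mid]=44
44 < 92, search right half
lo=4, hi=7, mid=5, arr[mid]=89
89 < 92, search right half
lo=6, hi=7, mid=6, arr[mid]=92
arr[6] == 92, found at index 6
= 6


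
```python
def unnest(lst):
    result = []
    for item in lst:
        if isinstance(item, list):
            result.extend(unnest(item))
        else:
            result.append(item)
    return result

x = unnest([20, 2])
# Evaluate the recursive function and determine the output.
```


unnest([20, 2])
Processing each element:
  20 is not a list -> append 20
  2 is not a list -> append 2
= [20, 2]


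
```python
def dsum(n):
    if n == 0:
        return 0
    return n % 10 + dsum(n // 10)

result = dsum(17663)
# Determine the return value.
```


dsum(17663)
= 3 + dsum(1766)
= 3 + 6 + dsum(176)
= 3 + 6 + 6 + dsum(17)
= 3 + 6 + 6 + 7 + dsum(1)
= 3 + 6 + 6 + 7 + 1 + dsum(0)
= 3 + 6 + 6 + 7 + 1 + 0
= 23


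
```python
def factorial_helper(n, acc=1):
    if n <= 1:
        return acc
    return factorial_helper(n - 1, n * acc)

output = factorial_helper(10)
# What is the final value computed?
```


factorial_helper(10, 1)
= factorial_helper(9, 10 * 1) = factorial_helper(9, 10)
= factorial_helper(8, 9 * 10) = factorial_helper(8, 90)
= factorial_helper(7, 8 * 90) = factorial_helper(7, 720)
= factorial_helper(6, 7 * 720) = factorial_helper(6, 5040)
= factorial_helper(5, 6 * 5040) = factorial_helper(5, 30240)
= factorial_helper(4, 5 * 30240) = factorial_helper(4, 151200)
= factorial_helper(3, 4 * 151200) = factorial_helper(3, 604800)
= factorial_helper(2, 3 * 604800) = factorial_helper(2, 1814400)
= factorial_helper(1, 2 * 1814400) = factorial_helper(1, 3628800)
n <= 1, return acc = 3628800


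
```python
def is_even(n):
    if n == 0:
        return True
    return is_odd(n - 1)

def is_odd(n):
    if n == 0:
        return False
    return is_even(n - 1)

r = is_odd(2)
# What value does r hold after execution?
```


is_odd(2)
= is_even(1)
= is_odd(0)
n == 0: return False
= False


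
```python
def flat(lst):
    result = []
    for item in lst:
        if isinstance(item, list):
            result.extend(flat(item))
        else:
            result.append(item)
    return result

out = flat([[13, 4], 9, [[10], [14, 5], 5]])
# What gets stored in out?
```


flat([[13, 4], 9, [[10], [14, 5], 5]])
Processing each element:
  [13, 4] is a list -> flat recursively -> [13, 4]
  9 is not a list -> append 9
  [[10], [14, 5], 5] is a list -> flat recursively -> [10, 14, 5, 5]
= [13, 4, 9, 10, 14, 5, 5]


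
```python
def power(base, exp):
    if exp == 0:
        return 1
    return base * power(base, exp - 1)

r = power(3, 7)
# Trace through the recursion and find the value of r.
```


power(3, 7)
= 3 * power(3, 6)
= 3 * 3 * power(3, 5)
= 3 * 3 * 3 * power(3, 4)
= 3 * 3 * 3 * 3 * power(3, 3)
= 3 * 3 * 3 * 3 * 3 * power(3, 2)
= 3 * 3 * 3 * 3 * 3 * 3 * power(3, 1)
= 3 * 3 * 3 * 3 * 3 * 3 * 3 * power(3, 0)
= 3 * 3 * 3 * 3 * 3 * 3 * 3 * 1
= 2187
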